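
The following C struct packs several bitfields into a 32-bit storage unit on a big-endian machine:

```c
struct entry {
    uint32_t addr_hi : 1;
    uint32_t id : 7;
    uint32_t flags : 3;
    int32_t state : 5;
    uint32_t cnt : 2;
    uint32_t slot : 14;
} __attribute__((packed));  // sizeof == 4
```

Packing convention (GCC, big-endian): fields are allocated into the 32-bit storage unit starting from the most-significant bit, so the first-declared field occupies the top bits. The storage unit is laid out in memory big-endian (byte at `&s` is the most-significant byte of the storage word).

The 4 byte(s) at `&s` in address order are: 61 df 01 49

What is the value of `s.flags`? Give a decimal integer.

[0]=0x61 [1]=0xdf [2]=0x01 [3]=0x49 (big-endian) → word 0x61df0149
addr_hi [31+:1] = (word>>31) & 0x1 = 0
id [24+:7] = (word>>24) & 0x7f = 97
flags [21+:3] = (word>>21) & 0x7 = 6  ←
state [16+:5] = (word>>16) & 0x1f = 31
cnt [14+:2] = (word>>14) & 0x3 = 0
slot [0+:14] = (word>>0) & 0x3fff = 329

6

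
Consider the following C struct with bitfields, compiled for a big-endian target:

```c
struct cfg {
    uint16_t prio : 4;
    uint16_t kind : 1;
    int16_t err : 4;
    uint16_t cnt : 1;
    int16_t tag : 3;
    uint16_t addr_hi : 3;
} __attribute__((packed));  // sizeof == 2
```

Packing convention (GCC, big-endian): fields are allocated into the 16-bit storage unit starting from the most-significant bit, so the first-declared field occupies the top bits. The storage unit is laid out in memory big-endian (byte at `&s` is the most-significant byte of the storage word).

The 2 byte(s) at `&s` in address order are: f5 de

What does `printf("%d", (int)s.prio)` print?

15

[0]=0xf5 [1]=0xde (big-endian) → word 0xf5de
prio [12+:4] = (word>>12) & 0xf = 15  ←
kind [11+:1] = (word>>11) & 0x1 = 0
err [7+:4] = (word>>7) & 0xf = 11
cnt [6+:1] = (word>>6) & 0x1 = 1
tag [3+:3] = (word>>3) & 0x7 = 3
addr_hi [0+:3] = (word>>0) & 0x7 = 6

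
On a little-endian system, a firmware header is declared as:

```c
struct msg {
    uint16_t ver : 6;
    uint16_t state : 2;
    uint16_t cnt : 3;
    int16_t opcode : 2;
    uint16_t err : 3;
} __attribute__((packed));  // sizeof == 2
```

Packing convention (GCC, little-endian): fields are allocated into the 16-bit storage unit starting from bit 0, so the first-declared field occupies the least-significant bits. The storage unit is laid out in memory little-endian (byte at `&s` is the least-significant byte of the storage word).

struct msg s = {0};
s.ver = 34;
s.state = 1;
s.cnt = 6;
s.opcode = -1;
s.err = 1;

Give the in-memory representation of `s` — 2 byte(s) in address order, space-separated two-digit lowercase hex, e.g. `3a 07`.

62 3e

ver (6b) val=34 bits=0x22 at bit 0: 0x0022
state (2b) val=1 bits=0x1 at bit 6: 0x0062
cnt (3b) val=6 bits=0x6 at bit 8: 0x0662
opcode (2b) val=-1 bits=0x3 at bit 11: 0x1e62
err (3b) val=1 bits=0x1 at bit 13: 0x3e62
word = 0x3e62 → little-endian bytes:
  [0]=0x62  [1]=0x3e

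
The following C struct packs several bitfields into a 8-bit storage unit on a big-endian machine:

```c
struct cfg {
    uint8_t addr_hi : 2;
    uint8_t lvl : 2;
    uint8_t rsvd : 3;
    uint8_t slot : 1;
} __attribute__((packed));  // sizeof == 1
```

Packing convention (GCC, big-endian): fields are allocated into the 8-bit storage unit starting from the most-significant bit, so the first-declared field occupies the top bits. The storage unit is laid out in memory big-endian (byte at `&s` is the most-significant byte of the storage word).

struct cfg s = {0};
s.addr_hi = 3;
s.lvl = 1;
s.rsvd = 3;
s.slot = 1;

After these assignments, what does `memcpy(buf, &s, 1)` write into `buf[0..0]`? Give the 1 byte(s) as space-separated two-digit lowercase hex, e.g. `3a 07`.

[6+:2] addr_hi=3 & 0x3 = 0x3; word=0xc0
[4+:2] lvl=1 & 0x3 = 0x1; word=0xd0
[1+:3] rsvd=3 & 0x7 = 0x3; word=0xd6
[0+:1] slot=1 & 0x1 = 0x1; word=0xd7
word = 0xd7 → big-endian bytes:
  [0]=0xd7

d7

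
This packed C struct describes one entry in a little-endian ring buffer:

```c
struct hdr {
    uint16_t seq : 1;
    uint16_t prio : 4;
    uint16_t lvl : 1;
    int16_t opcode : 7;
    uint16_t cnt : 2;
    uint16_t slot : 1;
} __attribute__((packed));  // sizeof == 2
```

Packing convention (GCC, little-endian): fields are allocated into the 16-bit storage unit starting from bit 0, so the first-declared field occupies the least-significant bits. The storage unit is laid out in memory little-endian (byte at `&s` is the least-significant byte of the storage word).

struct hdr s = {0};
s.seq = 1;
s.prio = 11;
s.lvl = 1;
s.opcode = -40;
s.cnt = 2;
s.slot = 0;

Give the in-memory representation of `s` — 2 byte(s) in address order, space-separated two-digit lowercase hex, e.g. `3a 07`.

37 56

seq:1 = 1 → 0x1 << 0 → word 0x0001
prio:4 = 11 → 0xb << 1 → word 0x0017
lvl:1 = 1 → 0x1 << 5 → word 0x0037
opcode:7 = -40 → 0x58 << 6 → word 0x1637
cnt:2 = 2 → 0x2 << 13 → word 0x5637
slot:1 = 0 → 0x0 << 15 → word 0x5637
word = 0x5637 → little-endian bytes:
  [0]=0x37  [1]=0x56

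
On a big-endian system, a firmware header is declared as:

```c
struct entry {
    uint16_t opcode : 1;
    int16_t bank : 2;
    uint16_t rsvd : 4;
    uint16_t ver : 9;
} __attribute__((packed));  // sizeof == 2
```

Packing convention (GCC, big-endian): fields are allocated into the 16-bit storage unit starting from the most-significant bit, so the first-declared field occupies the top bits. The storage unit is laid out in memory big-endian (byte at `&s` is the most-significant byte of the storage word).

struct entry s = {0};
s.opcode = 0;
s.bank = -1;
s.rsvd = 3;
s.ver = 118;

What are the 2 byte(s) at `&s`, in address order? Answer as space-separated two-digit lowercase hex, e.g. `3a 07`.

opcode:1 = 0 → 0x0 << 15 → word 0x0000
bank:2 = -1 → 0x3 << 13 → word 0x6000
rsvd:4 = 3 → 0x3 << 9 → word 0x6600
ver:9 = 118 → 0x76 << 0 → word 0x6676
word = 0x6676 → big-endian bytes:
  [0]=0x66  [1]=0x76

66 76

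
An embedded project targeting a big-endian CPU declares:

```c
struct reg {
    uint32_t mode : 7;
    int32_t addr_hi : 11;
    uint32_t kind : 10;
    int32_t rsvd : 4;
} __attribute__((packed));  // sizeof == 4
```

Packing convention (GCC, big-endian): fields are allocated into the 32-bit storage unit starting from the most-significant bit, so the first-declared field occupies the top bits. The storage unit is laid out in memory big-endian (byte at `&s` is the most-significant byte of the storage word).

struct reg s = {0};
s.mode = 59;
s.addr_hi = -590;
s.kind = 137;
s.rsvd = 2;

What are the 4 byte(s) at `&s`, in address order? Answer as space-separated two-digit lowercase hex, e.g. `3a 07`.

mode:7 = 59 → 0x3b << 25 → word 0x76000000
addr_hi:11 = -590 → 0x5b2 << 14 → word 0x776c8000
kind:10 = 137 → 0x89 << 4 → word 0x776c8890
rsvd:4 = 2 → 0x2 << 0 → word 0x776c8892
word = 0x776c8892 → big-endian bytes:
  [0]=0x77  [1]=0x6c  [2]=0x88  [3]=0x92

77 6c 88 92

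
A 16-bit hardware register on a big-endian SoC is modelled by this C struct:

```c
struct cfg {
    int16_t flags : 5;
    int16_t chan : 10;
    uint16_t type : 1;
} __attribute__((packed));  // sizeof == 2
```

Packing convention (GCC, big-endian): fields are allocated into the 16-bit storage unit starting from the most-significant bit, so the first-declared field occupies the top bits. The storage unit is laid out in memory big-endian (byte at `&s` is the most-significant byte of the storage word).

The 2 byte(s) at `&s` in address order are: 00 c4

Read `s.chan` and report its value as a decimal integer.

98

[0]=0x00 [1]=0xc4 (big-endian) → word 0x00c4
flags:5 @ bit 11 → (0x00c4>>11)&0x1f = 0x0
chan:10 @ bit 1 → (0x00c4>>1)&0x3ff = 0x62  ←
type:1 @ bit 0 → (0x00c4>>0)&0x1 = 0x0
chan signed 10b, MSB=0: value = 98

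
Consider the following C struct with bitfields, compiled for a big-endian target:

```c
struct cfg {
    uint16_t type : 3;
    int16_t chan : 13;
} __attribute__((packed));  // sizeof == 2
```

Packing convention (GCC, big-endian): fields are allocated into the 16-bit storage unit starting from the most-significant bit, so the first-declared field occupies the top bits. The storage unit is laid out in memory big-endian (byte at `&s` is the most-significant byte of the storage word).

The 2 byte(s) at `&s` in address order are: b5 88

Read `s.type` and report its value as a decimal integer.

[0]=0xb5 [1]=0x88 (big-endian) → word 0xb588
type:3 @ bit 13 → (0xb588>>13)&0x7 = 0x5  ←
chan:13 @ bit 0 → (0xb588>>0)&0x1fff = 0x1588

5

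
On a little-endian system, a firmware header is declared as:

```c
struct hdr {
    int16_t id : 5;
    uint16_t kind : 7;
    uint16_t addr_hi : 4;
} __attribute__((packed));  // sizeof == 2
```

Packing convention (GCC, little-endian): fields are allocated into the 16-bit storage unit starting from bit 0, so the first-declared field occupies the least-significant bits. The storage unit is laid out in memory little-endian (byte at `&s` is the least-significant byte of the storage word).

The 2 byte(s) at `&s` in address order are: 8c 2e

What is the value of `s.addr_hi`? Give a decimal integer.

[0]=0x8c [1]=0x2e (little-endian) → word 0x2e8c
id [0+:5] = (word>>0) & 0x1f = 12
kind [5+:7] = (word>>5) & 0x7f = 116
addr_hi [12+:4] = (word>>12) & 0xf = 2  ←

2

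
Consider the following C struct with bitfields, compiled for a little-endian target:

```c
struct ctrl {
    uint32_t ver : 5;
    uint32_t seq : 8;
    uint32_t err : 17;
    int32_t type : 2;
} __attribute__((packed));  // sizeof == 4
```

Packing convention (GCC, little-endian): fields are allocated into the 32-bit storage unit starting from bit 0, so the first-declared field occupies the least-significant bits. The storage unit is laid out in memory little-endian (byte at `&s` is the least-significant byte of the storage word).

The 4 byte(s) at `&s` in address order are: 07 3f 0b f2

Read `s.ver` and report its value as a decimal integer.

[0]=0x07 [1]=0x3f [2]=0x0b [3]=0xf2 (little-endian) → word 0xf20b3f07
ver:5 @ bit 0 → (0xf20b3f07>>0)&0x1f = 0x7  ←
seq:8 @ bit 5 → (0xf20b3f07>>5)&0xff = 0xf8
err:17 @ bit 13 → (0xf20b3f07>>13)&0x1ffff = 0x19059
type:2 @ bit 30 → (0xf20b3f07>>30)&0x3 = 0x3

7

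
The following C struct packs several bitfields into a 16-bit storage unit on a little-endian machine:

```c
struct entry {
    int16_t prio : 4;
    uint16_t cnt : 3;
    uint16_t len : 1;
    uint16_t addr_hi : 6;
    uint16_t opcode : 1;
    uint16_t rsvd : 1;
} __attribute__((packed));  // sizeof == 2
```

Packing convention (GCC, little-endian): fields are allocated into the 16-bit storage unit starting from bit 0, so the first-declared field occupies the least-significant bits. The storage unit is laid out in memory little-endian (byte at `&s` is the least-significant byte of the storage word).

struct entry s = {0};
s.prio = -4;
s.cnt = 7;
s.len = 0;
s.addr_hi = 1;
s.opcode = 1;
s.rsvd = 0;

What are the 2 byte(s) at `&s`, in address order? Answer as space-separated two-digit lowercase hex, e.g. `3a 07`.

7c 41

prio (4b) val=-4 bits=0xc at bit 0: 0x000c
cnt (3b) val=7 bits=0x7 at bit 4: 0x007c
len (1b) val=0 bits=0x0 at bit 7: 0x007c
addr_hi (6b) val=1 bits=0x1 at bit 8: 0x017c
opcode (1b) val=1 bits=0x1 at bit 14: 0x417c
rsvd (1b) val=0 bits=0x0 at bit 15: 0x417c
word = 0x417c → little-endian bytes:
  [0]=0x7c  [1]=0x41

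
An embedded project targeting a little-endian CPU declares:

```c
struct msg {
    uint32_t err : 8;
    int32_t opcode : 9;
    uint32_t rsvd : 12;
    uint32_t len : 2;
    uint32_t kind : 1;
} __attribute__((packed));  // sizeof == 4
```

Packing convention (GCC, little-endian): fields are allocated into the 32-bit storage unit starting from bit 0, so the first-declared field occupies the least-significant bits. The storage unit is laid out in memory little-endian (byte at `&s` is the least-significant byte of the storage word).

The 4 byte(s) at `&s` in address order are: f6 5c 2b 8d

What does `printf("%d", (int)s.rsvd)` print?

1685

[0]=0xf6 [1]=0x5c [2]=0x2b [3]=0x8d (little-endian) → word 0x8d2b5cf6
err [0+:8] = (word>>0) & 0xff = 246
opcode [8+:9] = (word>>8) & 0x1ff = 348
rsvd [17+:12] = (word>>17) & 0xfff = 1685  ←
len [29+:2] = (word>>29) & 0x3 = 0
kind [31+:1] = (word>>31) & 0x1 = 1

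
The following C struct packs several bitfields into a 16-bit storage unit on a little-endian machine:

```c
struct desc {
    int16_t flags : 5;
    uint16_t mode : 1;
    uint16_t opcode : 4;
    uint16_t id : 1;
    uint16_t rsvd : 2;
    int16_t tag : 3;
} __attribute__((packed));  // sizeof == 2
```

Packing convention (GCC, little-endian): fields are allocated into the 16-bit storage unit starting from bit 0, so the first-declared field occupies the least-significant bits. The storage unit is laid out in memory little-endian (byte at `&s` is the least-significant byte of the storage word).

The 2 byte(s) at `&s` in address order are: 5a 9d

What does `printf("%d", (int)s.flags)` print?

[0]=0x5a [1]=0x9d (little-endian) → word 0x9d5a
flags [0+:5] = (word>>0) & 0x1f = 26  ←
mode [5+:1] = (word>>5) & 0x1 = 0
opcode [6+:4] = (word>>6) & 0xf = 5
id [10+:1] = (word>>10) & 0x1 = 1
rsvd [11+:2] = (word>>11) & 0x3 = 3
tag [13+:3] = (word>>13) & 0x7 = 4
flags signed 5b, MSB=1: 26 - 32 = -6

-6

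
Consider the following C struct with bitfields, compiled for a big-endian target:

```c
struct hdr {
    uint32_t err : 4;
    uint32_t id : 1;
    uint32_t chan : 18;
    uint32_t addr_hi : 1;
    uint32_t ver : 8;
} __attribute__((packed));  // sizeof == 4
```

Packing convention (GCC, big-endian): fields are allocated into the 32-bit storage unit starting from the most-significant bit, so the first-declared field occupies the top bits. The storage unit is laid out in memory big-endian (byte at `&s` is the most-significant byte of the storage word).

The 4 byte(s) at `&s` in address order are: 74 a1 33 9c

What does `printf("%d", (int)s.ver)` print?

156

[0]=0x74 [1]=0xa1 [2]=0x33 [3]=0x9c (big-endian) → word 0x74a1339c
err:4 @ bit 28 → (0x74a1339c>>28)&0xf = 0x7
id:1 @ bit 27 → (0x74a1339c>>27)&0x1 = 0x0
chan:18 @ bit 9 → (0x74a1339c>>9)&0x3ffff = 0x25099
addr_hi:1 @ bit 8 → (0x74a1339c>>8)&0x1 = 0x1
ver:8 @ bit 0 → (0x74a1339c>>0)&0xff = 0x9c  ←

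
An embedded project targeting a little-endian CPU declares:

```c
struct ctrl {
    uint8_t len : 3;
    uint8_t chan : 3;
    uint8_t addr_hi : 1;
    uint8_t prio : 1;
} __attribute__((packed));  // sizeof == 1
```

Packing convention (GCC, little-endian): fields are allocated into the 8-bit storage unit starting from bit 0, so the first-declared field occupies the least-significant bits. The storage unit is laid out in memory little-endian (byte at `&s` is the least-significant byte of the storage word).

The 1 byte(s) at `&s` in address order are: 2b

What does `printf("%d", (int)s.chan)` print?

[0]=0x2b (little-endian) → word 0x2b
len [0+:3] = (word>>0) & 0x7 = 3
chan [3+:3] = (word>>3) & 0x7 = 5  ←
addr_hi [6+:1] = (word>>6) & 0x1 = 0
prio [7+:1] = (word>>7) & 0x1 = 0

5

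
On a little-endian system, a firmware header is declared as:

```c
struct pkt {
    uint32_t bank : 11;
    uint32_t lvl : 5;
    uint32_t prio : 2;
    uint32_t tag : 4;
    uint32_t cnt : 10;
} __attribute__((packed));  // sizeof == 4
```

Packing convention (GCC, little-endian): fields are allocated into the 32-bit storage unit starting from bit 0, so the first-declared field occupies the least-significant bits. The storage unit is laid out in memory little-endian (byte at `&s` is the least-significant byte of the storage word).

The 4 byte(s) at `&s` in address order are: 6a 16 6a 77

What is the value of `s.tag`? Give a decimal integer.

10

[0]=0x6a [1]=0x16 [2]=0x6a [3]=0x77 (little-endian) → word 0x776a166a
bank:11 @ bit 0 → (0x776a166a>>0)&0x7ff = 0x66a
lvl:5 @ bit 11 → (0x776a166a>>11)&0x1f = 0x2
prio:2 @ bit 16 → (0x776a166a>>16)&0x3 = 0x2
tag:4 @ bit 18 → (0x776a166a>>18)&0xf = 0xa  ←
cnt:10 @ bit 22 → (0x776a166a>>22)&0x3ff = 0x1dd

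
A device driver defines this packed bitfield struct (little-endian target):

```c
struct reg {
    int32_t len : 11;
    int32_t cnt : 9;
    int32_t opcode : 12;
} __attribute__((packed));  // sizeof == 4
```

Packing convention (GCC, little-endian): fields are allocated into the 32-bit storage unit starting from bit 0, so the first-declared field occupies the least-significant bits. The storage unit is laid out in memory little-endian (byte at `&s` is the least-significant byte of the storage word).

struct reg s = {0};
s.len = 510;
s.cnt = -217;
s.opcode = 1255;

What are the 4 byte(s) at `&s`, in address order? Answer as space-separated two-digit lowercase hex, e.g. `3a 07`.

len:11 = 510 → 0x1fe << 0 → word 0x000001fe
cnt:9 = -217 → 0x127 << 11 → word 0x000939fe
opcode:12 = 1255 → 0x4e7 << 20 → word 0x4e7939fe
word = 0x4e7939fe → little-endian bytes:
  [0]=0xfe  [1]=0x39  [2]=0x79  [3]=0x4e

fe 39 79 4e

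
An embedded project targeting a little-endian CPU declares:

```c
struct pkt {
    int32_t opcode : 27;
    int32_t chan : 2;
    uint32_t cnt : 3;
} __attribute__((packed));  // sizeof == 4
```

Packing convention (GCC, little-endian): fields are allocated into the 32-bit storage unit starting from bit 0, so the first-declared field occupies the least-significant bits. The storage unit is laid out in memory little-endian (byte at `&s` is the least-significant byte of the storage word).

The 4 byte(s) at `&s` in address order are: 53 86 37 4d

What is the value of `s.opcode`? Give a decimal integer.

-46692781

[0]=0x53 [1]=0x86 [2]=0x37 [3]=0x4d (little-endian) → word 0x4d378653
opcode [0+:27] = (word>>0) & 0x7ffffff = 87524947  ←
chan [27+:2] = (word>>27) & 0x3 = 1
cnt [29+:3] = (word>>29) & 0x7 = 2
opcode signed 27b, MSB=1: 87524947 - 134217728 = -46692781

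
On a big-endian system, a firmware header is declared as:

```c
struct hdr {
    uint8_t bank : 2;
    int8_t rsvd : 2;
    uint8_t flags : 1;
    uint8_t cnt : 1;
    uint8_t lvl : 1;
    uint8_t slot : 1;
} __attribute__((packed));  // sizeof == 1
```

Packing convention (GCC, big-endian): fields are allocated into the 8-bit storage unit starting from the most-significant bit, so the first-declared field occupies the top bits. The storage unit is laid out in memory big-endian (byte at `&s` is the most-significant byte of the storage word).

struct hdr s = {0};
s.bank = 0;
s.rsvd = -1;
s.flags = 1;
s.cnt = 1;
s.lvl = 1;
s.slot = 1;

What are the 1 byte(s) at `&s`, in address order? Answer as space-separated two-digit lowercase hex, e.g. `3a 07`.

3f

bank:2 = 0 → 0x0 << 6 → word 0x00
rsvd:2 = -1 → 0x3 << 4 → word 0x30
flags:1 = 1 → 0x1 << 3 → word 0x38
cnt:1 = 1 → 0x1 << 2 → word 0x3c
lvl:1 = 1 → 0x1 << 1 → word 0x3e
slot:1 = 1 → 0x1 << 0 → word 0x3f
word = 0x3f → big-endian bytes:
  [0]=0x3f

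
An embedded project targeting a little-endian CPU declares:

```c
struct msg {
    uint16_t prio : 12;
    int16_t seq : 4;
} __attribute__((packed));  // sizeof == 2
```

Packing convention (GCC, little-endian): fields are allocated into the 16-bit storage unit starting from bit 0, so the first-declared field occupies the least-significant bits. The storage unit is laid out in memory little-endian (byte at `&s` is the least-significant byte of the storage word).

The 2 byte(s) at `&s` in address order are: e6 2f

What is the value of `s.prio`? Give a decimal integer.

[0]=0xe6 [1]=0x2f (little-endian) → word 0x2fe6
prio [0+:12] = (word>>0) & 0xfff = 4070  ←
seq [12+:4] = (word>>12) & 0xf = 2

4070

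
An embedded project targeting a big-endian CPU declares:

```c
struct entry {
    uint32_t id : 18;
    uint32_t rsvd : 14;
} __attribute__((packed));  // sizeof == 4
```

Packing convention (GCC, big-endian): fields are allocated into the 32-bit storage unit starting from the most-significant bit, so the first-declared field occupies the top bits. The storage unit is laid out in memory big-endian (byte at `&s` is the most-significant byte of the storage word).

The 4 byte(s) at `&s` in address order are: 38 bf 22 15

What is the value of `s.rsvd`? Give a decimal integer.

8725

[0]=0x38 [1]=0xbf [2]=0x22 [3]=0x15 (big-endian) → word 0x38bf2215
id:18 @ bit 14 → (0x38bf2215>>14)&0x3ffff = 0xe2fc
rsvd:14 @ bit 0 → (0x38bf2215>>0)&0x3fff = 0x2215  ←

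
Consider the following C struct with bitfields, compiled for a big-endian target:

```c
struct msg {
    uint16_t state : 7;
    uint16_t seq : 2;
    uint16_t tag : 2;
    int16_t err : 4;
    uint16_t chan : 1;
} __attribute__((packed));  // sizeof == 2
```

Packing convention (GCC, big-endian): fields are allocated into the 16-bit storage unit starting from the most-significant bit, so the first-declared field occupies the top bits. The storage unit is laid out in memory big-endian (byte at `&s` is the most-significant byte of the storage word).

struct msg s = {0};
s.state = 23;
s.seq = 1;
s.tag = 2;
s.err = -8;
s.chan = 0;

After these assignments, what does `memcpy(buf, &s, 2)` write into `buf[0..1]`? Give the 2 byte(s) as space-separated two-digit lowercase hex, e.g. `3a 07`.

2e d0

[9+:7] state=23 & 0x7f = 0x17; word=0x2e00
[7+:2] seq=1 & 0x3 = 0x1; word=0x2e80
[5+:2] tag=2 & 0x3 = 0x2; word=0x2ec0
[1+:4] err=-8 & 0xf = 0x8; word=0x2ed0
[0+:1] chan=0 & 0x1 = 0x0; word=0x2ed0
word = 0x2ed0 → big-endian bytes:
  [0]=0x2e  [1]=0xd0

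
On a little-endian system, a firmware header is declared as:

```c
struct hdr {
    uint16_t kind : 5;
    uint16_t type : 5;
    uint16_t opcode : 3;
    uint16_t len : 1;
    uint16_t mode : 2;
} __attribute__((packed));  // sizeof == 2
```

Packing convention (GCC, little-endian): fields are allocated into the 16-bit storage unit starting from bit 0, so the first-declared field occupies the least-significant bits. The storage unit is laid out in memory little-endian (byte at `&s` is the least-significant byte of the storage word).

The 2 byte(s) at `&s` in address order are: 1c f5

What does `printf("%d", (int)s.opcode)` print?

5

[0]=0x1c [1]=0xf5 (little-endian) → word 0xf51c
kind [0+:5] = (word>>0) & 0x1f = 28
type [5+:5] = (word>>5) & 0x1f = 8
opcode [10+:3] = (word>>10) & 0x7 = 5  ←
len [13+:1] = (word>>13) & 0x1 = 1
mode [14+:2] = (word>>14) & 0x3 = 3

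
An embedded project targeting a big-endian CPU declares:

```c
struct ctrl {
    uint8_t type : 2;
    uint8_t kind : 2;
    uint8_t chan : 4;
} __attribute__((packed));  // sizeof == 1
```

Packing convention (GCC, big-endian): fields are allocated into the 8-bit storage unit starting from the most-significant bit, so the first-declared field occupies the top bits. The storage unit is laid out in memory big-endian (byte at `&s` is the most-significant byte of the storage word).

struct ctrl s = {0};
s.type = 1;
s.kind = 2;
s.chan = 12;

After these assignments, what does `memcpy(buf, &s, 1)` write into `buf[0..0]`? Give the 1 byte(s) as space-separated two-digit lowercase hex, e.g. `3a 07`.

[6+:2] type=1 & 0x3 = 0x1; word=0x40
[4+:2] kind=2 & 0x3 = 0x2; word=0x60
[0+:4] chan=12 & 0xf = 0xc; word=0x6c
word = 0x6c → big-endian bytes:
  [0]=0x6c

6c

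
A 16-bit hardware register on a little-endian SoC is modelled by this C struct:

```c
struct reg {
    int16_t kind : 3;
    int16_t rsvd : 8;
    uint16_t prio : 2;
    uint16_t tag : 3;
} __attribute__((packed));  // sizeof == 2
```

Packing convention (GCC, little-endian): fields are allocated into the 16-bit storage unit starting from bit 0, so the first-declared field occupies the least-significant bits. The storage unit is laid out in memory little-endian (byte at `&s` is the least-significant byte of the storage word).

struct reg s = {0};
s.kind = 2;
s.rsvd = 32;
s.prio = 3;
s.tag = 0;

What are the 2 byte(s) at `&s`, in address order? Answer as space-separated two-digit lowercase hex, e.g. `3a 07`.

02 19

[0+:3] kind=2 & 0x7 = 0x2; word=0x0002
[3+:8] rsvd=32 & 0xff = 0x20; word=0x0102
[11+:2] prio=3 & 0x3 = 0x3; word=0x1902
[13+:3] tag=0 & 0x7 = 0x0; word=0x1902
word = 0x1902 → little-endian bytes:
  [0]=0x02  [1]=0x19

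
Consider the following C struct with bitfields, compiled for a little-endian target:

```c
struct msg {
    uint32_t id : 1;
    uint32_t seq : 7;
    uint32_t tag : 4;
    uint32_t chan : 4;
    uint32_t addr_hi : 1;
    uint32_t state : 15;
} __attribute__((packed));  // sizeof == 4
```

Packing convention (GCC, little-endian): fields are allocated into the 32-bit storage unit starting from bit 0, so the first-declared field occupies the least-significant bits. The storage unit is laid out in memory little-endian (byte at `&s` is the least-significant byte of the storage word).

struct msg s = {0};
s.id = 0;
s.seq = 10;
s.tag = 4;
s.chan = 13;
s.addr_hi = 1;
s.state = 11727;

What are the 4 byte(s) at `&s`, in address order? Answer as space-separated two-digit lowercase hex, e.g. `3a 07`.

14 d4 9f 5b

id:1 = 0 → 0x0 << 0 → word 0x00000000
seq:7 = 10 → 0xa << 1 → word 0x00000014
tag:4 = 4 → 0x4 << 8 → word 0x00000414
chan:4 = 13 → 0xd << 12 → word 0x0000d414
addr_hi:1 = 1 → 0x1 << 16 → word 0x0001d414
state:15 = 11727 → 0x2dcf << 17 → word 0x5b9fd414
word = 0x5b9fd414 → little-endian bytes:
  [0]=0x14  [1]=0xd4  [2]=0x9f  [3]=0x5b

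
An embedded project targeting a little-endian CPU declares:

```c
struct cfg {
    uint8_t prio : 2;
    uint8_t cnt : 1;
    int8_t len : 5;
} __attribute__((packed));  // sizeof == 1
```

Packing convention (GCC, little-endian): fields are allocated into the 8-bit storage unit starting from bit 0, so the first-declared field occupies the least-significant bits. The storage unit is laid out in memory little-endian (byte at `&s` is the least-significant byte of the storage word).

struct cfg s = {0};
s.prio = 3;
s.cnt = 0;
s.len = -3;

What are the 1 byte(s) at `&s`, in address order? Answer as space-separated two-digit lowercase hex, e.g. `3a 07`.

prio:2 = 3 → 0x3 << 0 → word 0x03
cnt:1 = 0 → 0x0 << 2 → word 0x03
len:5 = -3 → 0x1d << 3 → word 0xeb
word = 0xeb → little-endian bytes:
  [0]=0xeb

eb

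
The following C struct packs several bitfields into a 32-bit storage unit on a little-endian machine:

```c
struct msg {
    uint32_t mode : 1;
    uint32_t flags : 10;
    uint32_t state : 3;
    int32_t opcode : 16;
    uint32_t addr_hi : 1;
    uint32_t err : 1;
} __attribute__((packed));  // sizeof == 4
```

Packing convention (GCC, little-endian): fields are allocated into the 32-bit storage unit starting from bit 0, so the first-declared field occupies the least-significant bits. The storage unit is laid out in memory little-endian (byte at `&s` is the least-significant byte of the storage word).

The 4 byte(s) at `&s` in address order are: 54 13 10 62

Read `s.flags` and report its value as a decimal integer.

426

[0]=0x54 [1]=0x13 [2]=0x10 [3]=0x62 (little-endian) → word 0x62101354
mode [0+:1] = (word>>0) & 0x1 = 0
flags [1+:10] = (word>>1) & 0x3ff = 426  ←
state [11+:3] = (word>>11) & 0x7 = 2
opcode [14+:16] = (word>>14) & 0xffff = 34880
addr_hi [30+:1] = (word>>30) & 0x1 = 1
err [31+:1] = (word>>31) & 0x1 = 0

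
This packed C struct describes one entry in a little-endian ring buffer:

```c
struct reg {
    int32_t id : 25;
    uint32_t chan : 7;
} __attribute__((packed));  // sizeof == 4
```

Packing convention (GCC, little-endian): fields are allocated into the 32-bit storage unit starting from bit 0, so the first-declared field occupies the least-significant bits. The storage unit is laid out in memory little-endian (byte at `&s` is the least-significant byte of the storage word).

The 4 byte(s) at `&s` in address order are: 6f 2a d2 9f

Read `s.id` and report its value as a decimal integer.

-3003793

[0]=0x6f [1]=0x2a [2]=0xd2 [3]=0x9f (little-endian) → word 0x9fd22a6f
id [0+:25] = (word>>0) & 0x1ffffff = 30550639  ←
chan [25+:7] = (word>>25) & 0x7f = 79
id signed 25b, MSB=1: 30550639 - 33554432 = -3003793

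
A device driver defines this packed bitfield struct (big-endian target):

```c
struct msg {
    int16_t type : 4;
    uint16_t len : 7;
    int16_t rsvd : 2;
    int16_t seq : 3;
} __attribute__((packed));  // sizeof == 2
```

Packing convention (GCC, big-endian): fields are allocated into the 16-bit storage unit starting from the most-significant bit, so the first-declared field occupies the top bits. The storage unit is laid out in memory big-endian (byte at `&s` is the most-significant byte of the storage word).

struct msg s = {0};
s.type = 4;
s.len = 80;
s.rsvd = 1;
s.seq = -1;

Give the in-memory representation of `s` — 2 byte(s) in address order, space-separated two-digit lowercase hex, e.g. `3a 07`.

4a 0f

type (4b) val=4 bits=0x4 at bit 12: 0x4000
len (7b) val=80 bits=0x50 at bit 5: 0x4a00
rsvd (2b) val=1 bits=0x1 at bit 3: 0x4a08
seq (3b) val=-1 bits=0x7 at bit 0: 0x4a0f
word = 0x4a0f → big-endian bytes:
  [0]=0x4a  [1]=0x0f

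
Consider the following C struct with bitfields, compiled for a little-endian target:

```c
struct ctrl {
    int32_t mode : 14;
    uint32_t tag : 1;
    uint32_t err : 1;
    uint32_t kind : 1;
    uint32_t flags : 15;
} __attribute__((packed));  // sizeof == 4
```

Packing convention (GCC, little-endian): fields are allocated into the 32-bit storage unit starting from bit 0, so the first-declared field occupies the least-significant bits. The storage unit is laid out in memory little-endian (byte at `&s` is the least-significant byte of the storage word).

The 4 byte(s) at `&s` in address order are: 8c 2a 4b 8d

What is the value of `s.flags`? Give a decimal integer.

[0]=0x8c [1]=0x2a [2]=0x4b [3]=0x8d (little-endian) → word 0x8d4b2a8c
mode:14 @ bit 0 → (0x8d4b2a8c>>0)&0x3fff = 0x2a8c
tag:1 @ bit 14 → (0x8d4b2a8c>>14)&0x1 = 0x0
err:1 @ bit 15 → (0x8d4b2a8c>>15)&0x1 = 0x0
kind:1 @ bit 16 → (0x8d4b2a8c>>16)&0x1 = 0x1
flags:15 @ bit 17 → (0x8d4b2a8c>>17)&0x7fff = 0x46a5  ←

18085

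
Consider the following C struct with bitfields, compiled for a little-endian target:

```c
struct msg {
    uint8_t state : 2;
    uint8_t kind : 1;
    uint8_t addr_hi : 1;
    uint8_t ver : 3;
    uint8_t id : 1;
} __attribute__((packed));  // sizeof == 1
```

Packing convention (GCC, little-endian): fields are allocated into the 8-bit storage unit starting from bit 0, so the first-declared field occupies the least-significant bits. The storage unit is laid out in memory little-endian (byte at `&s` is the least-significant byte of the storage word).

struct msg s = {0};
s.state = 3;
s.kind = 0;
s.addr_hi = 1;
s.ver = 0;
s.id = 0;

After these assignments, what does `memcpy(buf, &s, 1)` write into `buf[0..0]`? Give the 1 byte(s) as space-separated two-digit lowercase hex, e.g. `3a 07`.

0b

state:2 = 3 → 0x3 << 0 → word 0x03
kind:1 = 0 → 0x0 << 2 → word 0x03
addr_hi:1 = 1 → 0x1 << 3 → word 0x0b
ver:3 = 0 → 0x0 << 4 → word 0x0b
id:1 = 0 → 0x0 << 7 → word 0x0b
word = 0x0b → little-endian bytes:
  [0]=0x0b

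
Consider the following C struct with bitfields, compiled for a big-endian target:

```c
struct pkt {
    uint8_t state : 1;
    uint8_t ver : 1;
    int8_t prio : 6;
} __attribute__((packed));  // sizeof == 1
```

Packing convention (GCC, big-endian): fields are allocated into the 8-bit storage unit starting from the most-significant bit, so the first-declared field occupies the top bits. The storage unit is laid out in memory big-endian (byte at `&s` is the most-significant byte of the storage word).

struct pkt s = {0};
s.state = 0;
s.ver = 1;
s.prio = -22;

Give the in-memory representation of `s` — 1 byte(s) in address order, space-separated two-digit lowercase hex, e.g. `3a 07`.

state:1 = 0 → 0x0 << 7 → word 0x00
ver:1 = 1 → 0x1 << 6 → word 0x40
prio:6 = -22 → 0x2a << 0 → word 0x6a
word = 0x6a → big-endian bytes:
  [0]=0x6a

6a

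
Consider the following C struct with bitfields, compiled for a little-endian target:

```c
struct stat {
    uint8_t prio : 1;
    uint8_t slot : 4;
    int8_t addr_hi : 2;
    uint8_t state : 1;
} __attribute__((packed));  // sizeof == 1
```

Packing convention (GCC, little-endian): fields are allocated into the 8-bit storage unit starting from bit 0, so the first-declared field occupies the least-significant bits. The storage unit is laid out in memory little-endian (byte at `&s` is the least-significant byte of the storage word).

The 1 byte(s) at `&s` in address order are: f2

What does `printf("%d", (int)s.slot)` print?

[0]=0xf2 (little-endian) → word 0xf2
prio [0+:1] = (word>>0) & 0x1 = 0
slot [1+:4] = (word>>1) & 0xf = 9  ←
addr_hi [5+:2] = (word>>5) & 0x3 = 3
state [7+:1] = (word>>7) & 0x1 = 1

9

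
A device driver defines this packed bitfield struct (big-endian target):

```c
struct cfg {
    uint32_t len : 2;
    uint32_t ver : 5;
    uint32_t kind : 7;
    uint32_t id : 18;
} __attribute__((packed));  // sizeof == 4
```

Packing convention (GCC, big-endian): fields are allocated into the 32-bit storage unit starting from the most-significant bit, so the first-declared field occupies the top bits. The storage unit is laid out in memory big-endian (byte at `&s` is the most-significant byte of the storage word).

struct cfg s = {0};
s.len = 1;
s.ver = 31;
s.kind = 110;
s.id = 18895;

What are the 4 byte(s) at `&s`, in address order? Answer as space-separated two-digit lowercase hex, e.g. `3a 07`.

len:2 = 1 → 0x1 << 30 → word 0x40000000
ver:5 = 31 → 0x1f << 25 → word 0x7e000000
kind:7 = 110 → 0x6e << 18 → word 0x7fb80000
id:18 = 18895 → 0x49cf << 0 → word 0x7fb849cf
word = 0x7fb849cf → big-endian bytes:
  [0]=0x7f  [1]=0xb8  [2]=0x49  [3]=0xcf

7f b8 49 cf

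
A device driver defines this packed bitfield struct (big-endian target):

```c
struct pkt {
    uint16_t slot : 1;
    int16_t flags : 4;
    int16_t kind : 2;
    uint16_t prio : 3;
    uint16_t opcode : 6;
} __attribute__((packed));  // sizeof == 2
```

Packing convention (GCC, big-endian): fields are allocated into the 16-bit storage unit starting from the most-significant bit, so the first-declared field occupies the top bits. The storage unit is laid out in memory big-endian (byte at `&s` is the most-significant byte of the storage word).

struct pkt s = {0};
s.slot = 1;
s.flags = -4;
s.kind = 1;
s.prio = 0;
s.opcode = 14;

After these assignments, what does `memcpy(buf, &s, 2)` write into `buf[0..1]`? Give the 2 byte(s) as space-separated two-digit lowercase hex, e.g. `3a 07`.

e2 0e

[15+:1] slot=1 & 0x1 = 0x1; word=0x8000
[11+:4] flags=-4 & 0xf = 0xc; word=0xe000
[9+:2] kind=1 & 0x3 = 0x1; word=0xe200
[6+:3] prio=0 & 0x7 = 0x0; word=0xe200
[0+:6] opcode=14 & 0x3f = 0xe; word=0xe20e
word = 0xe20e → big-endian bytes:
  [0]=0xe2  [1]=0x0e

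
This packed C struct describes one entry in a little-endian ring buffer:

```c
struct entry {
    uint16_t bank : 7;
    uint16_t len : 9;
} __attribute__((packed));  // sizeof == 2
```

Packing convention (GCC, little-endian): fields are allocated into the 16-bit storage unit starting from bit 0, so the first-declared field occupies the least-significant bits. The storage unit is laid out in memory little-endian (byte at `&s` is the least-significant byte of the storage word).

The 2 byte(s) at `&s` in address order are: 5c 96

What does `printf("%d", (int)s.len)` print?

300

[0]=0x5c [1]=0x96 (little-endian) → word 0x965c
bank [0+:7] = (word>>0) & 0x7f = 92
len [7+:9] = (word>>7) & 0x1ff = 300  ←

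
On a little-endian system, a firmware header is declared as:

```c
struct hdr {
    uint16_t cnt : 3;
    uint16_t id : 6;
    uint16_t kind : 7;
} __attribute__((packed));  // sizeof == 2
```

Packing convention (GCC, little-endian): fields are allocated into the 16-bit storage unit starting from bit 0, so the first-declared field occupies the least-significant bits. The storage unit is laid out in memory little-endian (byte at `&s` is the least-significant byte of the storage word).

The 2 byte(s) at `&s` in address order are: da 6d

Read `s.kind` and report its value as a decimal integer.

54

[0]=0xda [1]=0x6d (little-endian) → word 0x6dda
cnt [0+:3] = (word>>0) & 0x7 = 2
id [3+:6] = (word>>3) & 0x3f = 59
kind [9+:7] = (word>>9) & 0x7f = 54  ←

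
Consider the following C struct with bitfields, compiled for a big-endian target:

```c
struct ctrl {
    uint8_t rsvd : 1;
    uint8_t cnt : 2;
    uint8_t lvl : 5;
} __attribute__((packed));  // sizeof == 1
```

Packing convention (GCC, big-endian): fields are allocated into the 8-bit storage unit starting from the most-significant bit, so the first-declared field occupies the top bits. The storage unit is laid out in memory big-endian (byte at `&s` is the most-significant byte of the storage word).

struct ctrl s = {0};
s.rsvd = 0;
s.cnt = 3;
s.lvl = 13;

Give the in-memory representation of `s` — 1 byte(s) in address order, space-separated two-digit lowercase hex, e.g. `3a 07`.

6d

rsvd (1b) val=0 bits=0x0 at bit 7: 0x00
cnt (2b) val=3 bits=0x3 at bit 5: 0x60
lvl (5b) val=13 bits=0xd at bit 0: 0x6d
word = 0x6d → big-endian bytes:
  [0]=0x6d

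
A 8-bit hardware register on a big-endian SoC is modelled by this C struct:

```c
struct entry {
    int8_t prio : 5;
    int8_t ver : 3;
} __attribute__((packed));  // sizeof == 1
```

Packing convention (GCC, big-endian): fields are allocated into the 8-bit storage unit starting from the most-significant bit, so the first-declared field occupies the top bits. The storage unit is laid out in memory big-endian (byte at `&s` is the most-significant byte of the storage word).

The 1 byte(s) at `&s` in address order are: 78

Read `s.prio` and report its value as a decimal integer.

15

[0]=0x78 (big-endian) → word 0x78
prio:5 @ bit 3 → (0x78>>3)&0x1f = 0xf  ←
ver:3 @ bit 0 → (0x78>>0)&0x7 = 0x0
prio signed 5b, MSB=0: value = 15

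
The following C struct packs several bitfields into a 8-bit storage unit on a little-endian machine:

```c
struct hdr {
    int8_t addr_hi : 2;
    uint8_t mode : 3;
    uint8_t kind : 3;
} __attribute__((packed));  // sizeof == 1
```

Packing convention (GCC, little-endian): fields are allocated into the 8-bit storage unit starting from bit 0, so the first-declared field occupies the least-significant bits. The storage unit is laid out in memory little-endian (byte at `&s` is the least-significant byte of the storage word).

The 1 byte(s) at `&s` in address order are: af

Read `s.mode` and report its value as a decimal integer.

[0]=0xaf (little-endian) → word 0xaf
addr_hi:2 @ bit 0 → (0xaf>>0)&0x3 = 0x3
mode:3 @ bit 2 → (0xaf>>2)&0x7 = 0x3  ←
kind:3 @ bit 5 → (0xaf>>5)&0x7 = 0x5

3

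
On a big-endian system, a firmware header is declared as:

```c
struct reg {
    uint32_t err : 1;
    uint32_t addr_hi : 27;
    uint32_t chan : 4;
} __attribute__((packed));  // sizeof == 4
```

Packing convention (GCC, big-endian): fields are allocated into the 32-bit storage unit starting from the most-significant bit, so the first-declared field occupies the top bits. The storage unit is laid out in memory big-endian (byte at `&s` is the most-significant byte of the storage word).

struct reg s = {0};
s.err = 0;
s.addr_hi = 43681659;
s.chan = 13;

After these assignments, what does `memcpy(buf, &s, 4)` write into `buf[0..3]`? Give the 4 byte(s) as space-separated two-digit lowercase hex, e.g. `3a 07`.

29 a8 77 bd

err:1 = 0 → 0x0 << 31 → word 0x00000000
addr_hi:27 = 43681659 → 0x29a877b << 4 → word 0x29a877b0
chan:4 = 13 → 0xd << 0 → word 0x29a877bd
word = 0x29a877bd → big-endian bytes:
  [0]=0x29  [1]=0xa8  [2]=0x77  [3]=0xbd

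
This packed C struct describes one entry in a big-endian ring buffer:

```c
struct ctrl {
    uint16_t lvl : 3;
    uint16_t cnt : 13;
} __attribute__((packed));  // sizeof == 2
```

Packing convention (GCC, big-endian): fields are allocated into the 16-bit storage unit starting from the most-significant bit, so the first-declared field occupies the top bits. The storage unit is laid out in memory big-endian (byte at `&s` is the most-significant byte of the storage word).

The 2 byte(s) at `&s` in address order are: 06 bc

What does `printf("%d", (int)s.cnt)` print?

1724

[0]=0x06 [1]=0xbc (big-endian) → word 0x06bc
lvl:3 @ bit 13 → (0x06bc>>13)&0x7 = 0x0
cnt:13 @ bit 0 → (0x06bc>>0)&0x1fff = 0x6bc  ←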